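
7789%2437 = 478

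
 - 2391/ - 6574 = 2391/6574 = 0.36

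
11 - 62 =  - 51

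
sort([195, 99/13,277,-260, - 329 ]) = [- 329, - 260, 99/13, 195, 277 ] 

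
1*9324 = 9324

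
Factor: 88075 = 5^2* 13^1*271^1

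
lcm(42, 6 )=42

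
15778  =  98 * 161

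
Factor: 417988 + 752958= 1170946 = 2^1*7^1*83639^1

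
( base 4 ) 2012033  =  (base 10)8591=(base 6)103435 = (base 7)34022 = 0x218f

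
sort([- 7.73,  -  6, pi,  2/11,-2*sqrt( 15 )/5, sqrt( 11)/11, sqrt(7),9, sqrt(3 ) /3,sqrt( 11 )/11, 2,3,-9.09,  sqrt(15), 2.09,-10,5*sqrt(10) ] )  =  [- 10, - 9.09,-7.73, - 6 ,  -  2*sqrt(15)/5,2/11, sqrt( 11)/11,  sqrt( 11)/11,sqrt( 3) /3,  2 , 2.09, sqrt( 7),3,pi  ,  sqrt(15 ), 9, 5*sqrt(10) ] 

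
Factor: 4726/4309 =34/31 =2^1*17^1*31^( - 1)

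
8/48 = 1/6 = 0.17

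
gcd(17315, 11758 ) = 1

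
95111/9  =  95111/9 = 10567.89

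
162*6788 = 1099656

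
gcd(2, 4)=2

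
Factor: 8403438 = 2^1 * 3^1*887^1*1579^1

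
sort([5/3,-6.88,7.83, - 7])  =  [ - 7, -6.88,5/3 , 7.83 ]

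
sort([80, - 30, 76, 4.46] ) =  [-30,  4.46  ,  76, 80 ]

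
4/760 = 1/190 = 0.01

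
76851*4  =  307404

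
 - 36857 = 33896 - 70753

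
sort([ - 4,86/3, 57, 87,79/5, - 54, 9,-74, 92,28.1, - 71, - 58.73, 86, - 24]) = [ - 74, - 71, - 58.73, - 54,  -  24,-4 , 9,79/5, 28.1,  86/3 , 57, 86, 87 , 92]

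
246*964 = 237144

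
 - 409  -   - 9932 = 9523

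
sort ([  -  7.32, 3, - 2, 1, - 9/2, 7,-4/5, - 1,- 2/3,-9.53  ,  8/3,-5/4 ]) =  [ - 9.53, - 7.32, - 9/2  , - 2,-5/4, - 1, - 4/5,  -  2/3, 1,8/3,3, 7 ]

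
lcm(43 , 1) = 43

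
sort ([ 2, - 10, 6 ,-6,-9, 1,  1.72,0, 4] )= [ - 10, - 9, - 6,  0,1,  1.72,  2,4,  6 ]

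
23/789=23/789 = 0.03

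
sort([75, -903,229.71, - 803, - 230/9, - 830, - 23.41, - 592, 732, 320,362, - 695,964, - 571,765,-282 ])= [-903, - 830, - 803, - 695,  -  592, - 571 , - 282,-230/9, - 23.41,75, 229.71,320,362, 732, 765, 964]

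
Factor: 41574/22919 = 2^1 * 3^1 * 13^1*43^( - 1)= 78/43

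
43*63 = 2709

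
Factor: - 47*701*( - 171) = 5633937= 3^2*19^1*47^1*701^1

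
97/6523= 97/6523 =0.01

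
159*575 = 91425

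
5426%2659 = 108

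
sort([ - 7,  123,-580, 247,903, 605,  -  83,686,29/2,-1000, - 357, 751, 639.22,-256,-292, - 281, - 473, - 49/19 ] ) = [-1000,  -  580, - 473, - 357,  -  292,-281, - 256,-83,-7, - 49/19,29/2 , 123  ,  247,605, 639.22, 686, 751,903 ] 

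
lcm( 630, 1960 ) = 17640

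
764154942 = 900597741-136442799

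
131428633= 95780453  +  35648180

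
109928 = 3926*28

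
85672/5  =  85672/5=17134.40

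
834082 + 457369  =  1291451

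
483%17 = 7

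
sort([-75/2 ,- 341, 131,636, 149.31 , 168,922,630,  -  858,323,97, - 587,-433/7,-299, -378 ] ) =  [-858, - 587, - 378,-341,-299,  -  433/7, -75/2,97, 131,149.31, 168, 323,630, 636,922 ] 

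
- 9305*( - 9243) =86006115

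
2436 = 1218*2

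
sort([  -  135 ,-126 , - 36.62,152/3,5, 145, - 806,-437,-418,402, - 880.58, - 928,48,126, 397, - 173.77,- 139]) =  [-928,  -  880.58, - 806, - 437,-418, - 173.77 ,-139, - 135,-126, - 36.62,5,48,152/3,126, 145, 397,402]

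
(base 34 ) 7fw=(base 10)8634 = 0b10000110111010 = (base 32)8DQ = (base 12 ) 4bb6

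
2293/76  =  30 + 13/76 = 30.17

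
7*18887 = 132209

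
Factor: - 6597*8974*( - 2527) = 2^1 * 3^2*7^2*19^2*641^1* 733^1 =149602134906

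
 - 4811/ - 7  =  687 + 2/7 = 687.29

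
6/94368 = 1/15728 = 0.00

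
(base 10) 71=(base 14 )51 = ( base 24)2n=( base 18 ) 3h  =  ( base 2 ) 1000111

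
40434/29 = 1394 + 8/29 = 1394.28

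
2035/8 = 2035/8 = 254.38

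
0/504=0 = 0.00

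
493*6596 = 3251828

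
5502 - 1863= 3639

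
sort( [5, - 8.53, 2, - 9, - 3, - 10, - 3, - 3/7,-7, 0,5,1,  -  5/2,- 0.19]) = [- 10, - 9, - 8.53, - 7,-3,-3,-5/2, - 3/7, - 0.19,0,1,  2, 5, 5 ] 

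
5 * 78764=393820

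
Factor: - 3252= - 2^2*3^1 * 271^1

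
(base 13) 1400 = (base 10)2873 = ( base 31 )2ul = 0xB39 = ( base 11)2182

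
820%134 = 16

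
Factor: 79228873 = 79228873^1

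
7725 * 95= 733875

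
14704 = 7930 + 6774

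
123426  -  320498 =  - 197072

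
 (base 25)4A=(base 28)3q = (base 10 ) 110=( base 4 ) 1232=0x6e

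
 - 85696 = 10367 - 96063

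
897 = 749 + 148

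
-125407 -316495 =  - 441902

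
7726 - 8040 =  - 314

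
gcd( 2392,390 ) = 26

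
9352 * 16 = 149632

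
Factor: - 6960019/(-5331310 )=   2^( - 1)*5^( -1) * 11^1*103^1* 659^(-1) * 809^(-1) * 6143^1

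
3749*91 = 341159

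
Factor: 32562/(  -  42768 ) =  - 2^( - 3 )*11^( - 1) * 67^1 = - 67/88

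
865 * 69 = 59685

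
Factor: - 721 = - 7^1*103^1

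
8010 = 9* 890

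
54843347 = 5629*9743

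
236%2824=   236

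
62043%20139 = 1626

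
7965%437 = 99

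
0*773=0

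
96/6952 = 12/869=0.01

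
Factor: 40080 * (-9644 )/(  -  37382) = 2^5*3^1* 5^1*167^1*2411^1*18691^( - 1) = 193265760/18691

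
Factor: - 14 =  - 2^1*7^1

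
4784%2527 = 2257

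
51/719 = 51/719 = 0.07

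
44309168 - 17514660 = 26794508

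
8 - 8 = 0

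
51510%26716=24794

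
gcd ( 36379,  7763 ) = 7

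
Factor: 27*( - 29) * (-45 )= 3^5*5^1*29^1 = 35235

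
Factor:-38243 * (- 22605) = 3^1*5^1 * 11^1 * 137^1*167^1 * 229^1  =  864483015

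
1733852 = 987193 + 746659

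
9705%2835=1200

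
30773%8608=4949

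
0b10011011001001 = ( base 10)9929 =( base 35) 83O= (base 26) EHN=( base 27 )DGK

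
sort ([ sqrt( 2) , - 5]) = [ - 5, sqrt(2 ) ] 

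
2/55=2/55 = 0.04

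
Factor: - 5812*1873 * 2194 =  - 23883611944 = - 2^3 * 1097^1 * 1453^1*1873^1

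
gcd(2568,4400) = 8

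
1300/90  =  14 + 4/9 =14.44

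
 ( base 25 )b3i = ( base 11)5265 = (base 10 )6968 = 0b1101100111000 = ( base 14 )277A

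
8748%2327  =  1767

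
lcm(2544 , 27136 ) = 81408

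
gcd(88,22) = 22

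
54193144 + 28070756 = 82263900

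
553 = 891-338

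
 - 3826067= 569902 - 4395969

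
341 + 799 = 1140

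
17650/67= 263+29/67=   263.43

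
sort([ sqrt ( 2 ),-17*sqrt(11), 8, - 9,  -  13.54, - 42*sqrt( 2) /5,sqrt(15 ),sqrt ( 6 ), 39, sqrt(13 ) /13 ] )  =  [-17*sqrt(11 ), - 13.54, - 42*sqrt( 2 )/5,-9, sqrt( 13 ) /13, sqrt (2), sqrt(6 ), sqrt(15 ), 8 , 39]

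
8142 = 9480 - 1338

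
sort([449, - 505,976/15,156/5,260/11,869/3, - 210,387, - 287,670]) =[ - 505,-287, - 210,260/11,156/5,976/15,869/3,387,449, 670]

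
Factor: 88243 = 79^1*1117^1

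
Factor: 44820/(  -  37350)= - 2^1*3^1*5^(-1)= -6/5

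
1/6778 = 1/6778 = 0.00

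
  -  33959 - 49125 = - 83084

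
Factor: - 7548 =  - 2^2 * 3^1*17^1*37^1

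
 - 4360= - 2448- 1912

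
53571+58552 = 112123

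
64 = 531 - 467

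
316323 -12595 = 303728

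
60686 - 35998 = 24688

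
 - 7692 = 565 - 8257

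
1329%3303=1329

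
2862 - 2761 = 101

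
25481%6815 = 5036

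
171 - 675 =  - 504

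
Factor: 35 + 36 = 71 = 71^1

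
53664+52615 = 106279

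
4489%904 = 873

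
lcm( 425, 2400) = 40800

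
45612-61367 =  - 15755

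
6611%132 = 11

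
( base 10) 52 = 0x34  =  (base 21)2a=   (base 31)1l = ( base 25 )22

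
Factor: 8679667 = 59^1*131^1* 1123^1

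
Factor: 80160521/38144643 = 3^( - 1)*7^2*47^1*34807^1*12714881^( - 1)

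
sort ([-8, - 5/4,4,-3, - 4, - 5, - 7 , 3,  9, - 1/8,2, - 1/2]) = [-8,-7,-5, - 4, - 3, - 5/4,-1/2,- 1/8, 2,3,4,9] 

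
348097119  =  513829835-165732716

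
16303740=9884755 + 6418985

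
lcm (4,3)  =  12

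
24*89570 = 2149680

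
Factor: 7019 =7019^1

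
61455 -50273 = 11182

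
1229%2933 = 1229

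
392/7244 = 98/1811=0.05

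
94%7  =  3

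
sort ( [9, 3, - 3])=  [ - 3,  3, 9 ]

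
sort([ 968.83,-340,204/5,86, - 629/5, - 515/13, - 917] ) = [ - 917, - 340, - 629/5, -515/13,204/5,86,968.83]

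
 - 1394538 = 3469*( - 402)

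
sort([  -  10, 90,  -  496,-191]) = [ - 496,-191,-10 , 90] 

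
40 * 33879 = 1355160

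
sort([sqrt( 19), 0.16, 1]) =[ 0.16,  1, sqrt(19)]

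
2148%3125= 2148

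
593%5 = 3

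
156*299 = 46644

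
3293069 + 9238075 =12531144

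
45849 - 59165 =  - 13316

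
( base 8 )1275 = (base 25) 131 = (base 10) 701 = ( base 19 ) 1HH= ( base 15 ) 31B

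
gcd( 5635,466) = 1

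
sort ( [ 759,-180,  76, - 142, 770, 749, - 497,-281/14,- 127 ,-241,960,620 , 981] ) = [ - 497, -241, - 180, - 142 , - 127, - 281/14,76,620, 749, 759, 770,960,981]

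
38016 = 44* 864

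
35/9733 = 35/9733 =0.00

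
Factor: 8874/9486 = 29/31 = 29^1*31^( - 1)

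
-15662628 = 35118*(-446)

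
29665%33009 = 29665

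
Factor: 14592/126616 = 96/833 = 2^5  *  3^1*7^( - 2)*17^(-1)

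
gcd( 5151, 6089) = 1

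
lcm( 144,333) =5328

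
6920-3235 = 3685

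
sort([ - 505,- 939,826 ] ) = [-939, - 505,826]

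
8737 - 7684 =1053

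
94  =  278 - 184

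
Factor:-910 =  - 2^1*5^1*7^1*13^1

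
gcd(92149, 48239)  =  1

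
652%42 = 22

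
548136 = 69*7944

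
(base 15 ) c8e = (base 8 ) 5422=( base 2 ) 101100010010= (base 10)2834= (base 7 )11156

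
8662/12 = 4331/6 = 721.83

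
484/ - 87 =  - 6  +  38/87= - 5.56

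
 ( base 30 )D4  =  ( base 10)394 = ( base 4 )12022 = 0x18a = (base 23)h3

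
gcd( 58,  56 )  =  2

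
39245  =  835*47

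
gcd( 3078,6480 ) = 162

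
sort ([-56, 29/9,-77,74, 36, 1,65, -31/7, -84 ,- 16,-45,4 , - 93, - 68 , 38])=[ - 93 , - 84, - 77, - 68, - 56, - 45, - 16, - 31/7, 1,29/9,  4, 36, 38, 65,74]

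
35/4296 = 35/4296  =  0.01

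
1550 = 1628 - 78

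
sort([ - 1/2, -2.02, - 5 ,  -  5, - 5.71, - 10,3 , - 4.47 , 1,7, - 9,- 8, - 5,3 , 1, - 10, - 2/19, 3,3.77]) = [-10,  -  10, - 9 , - 8,-5.71 , - 5, - 5 ,-5, - 4.47, - 2.02 , - 1/2, - 2/19, 1, 1,3 , 3,  3 , 3.77,  7] 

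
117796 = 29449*4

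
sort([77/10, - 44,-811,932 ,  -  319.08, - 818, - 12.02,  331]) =[-818, - 811, - 319.08,-44, - 12.02,77/10, 331, 932]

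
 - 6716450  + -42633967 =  - 49350417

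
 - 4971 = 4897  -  9868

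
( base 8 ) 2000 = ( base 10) 1024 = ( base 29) 169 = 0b10000000000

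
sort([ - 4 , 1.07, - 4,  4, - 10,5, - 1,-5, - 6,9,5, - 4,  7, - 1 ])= [ - 10, - 6, - 5, - 4, - 4, - 4, - 1, - 1, 1.07,4, 5 , 5,7, 9]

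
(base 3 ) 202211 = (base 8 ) 1062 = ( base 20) 182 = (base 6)2334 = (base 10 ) 562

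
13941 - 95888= -81947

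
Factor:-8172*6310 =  - 2^3* 3^2*5^1*227^1*631^1 = - 51565320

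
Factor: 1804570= 2^1  *  5^1*181^1*997^1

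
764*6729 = 5140956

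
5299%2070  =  1159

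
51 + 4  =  55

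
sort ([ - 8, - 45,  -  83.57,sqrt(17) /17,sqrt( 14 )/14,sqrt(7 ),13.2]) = [  -  83.57,-45, - 8,  sqrt( 17 ) /17,sqrt(14 )/14, sqrt(7 ),13.2 ]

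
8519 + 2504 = 11023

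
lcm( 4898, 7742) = 240002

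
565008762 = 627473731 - 62464969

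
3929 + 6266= 10195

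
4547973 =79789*57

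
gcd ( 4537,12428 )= 13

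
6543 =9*727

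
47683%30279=17404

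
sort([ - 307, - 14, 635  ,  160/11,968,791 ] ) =[- 307, - 14,  160/11,635, 791, 968]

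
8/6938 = 4/3469= 0.00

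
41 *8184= 335544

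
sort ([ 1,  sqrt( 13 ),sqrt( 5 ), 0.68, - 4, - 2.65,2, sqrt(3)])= [ - 4, - 2.65,0.68,1, sqrt(3),2, sqrt(5 ), sqrt( 13) ] 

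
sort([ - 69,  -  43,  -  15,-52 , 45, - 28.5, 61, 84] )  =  [-69, - 52, -43,  -  28.5, - 15,  45,  61,  84] 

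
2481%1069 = 343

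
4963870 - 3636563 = 1327307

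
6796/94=3398/47 = 72.30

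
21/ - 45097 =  - 1+45076/45097 =-  0.00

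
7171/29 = 7171/29=247.28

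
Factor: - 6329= - 6329^1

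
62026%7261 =3938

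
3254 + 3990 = 7244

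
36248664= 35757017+491647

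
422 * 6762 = 2853564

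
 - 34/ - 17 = 2 + 0/1 = 2.00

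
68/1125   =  68/1125 = 0.06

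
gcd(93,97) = 1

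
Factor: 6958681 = 769^1 * 9049^1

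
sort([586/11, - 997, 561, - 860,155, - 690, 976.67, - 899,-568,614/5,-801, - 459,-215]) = [- 997,-899, - 860,-801, - 690, -568,  -  459 ,-215, 586/11,614/5, 155, 561,976.67 ]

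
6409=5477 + 932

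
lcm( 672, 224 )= 672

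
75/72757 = 75/72757 = 0.00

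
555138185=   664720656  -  109582471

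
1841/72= 1841/72 = 25.57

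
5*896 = 4480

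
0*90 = 0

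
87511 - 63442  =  24069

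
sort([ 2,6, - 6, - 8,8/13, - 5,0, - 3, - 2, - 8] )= [-8 , - 8, - 6, - 5, - 3, -2,0, 8/13,2, 6]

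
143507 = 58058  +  85449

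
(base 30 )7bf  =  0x19F5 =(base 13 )3042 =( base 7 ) 25242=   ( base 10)6645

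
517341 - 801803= - 284462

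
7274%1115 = 584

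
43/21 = 2+1/21 = 2.05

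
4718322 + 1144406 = 5862728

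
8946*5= 44730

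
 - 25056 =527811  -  552867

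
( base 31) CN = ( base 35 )ba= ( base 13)245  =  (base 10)395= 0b110001011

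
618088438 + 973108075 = 1591196513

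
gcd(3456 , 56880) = 144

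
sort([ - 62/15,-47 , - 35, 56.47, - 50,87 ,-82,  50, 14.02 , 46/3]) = [-82,- 50, - 47  , - 35 , - 62/15,14.02,46/3, 50,56.47,87]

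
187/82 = 187/82 = 2.28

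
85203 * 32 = 2726496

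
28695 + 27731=56426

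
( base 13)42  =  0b110110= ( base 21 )2c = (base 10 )54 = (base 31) 1N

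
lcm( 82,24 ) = 984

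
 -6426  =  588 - 7014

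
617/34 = 18 + 5/34= 18.15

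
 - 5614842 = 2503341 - 8118183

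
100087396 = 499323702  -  399236306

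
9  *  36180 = 325620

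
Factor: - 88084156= - 2^2 * 317^1*69467^1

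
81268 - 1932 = 79336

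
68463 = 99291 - 30828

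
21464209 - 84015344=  - 62551135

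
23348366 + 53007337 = 76355703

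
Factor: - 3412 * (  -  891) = 3040092  =  2^2*3^4  *  11^1 * 853^1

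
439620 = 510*862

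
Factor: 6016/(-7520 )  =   - 4/5 = -  2^2*5^( - 1 )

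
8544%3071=2402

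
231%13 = 10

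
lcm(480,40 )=480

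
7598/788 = 9 + 253/394 = 9.64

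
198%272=198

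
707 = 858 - 151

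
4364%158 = 98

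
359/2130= 359/2130 = 0.17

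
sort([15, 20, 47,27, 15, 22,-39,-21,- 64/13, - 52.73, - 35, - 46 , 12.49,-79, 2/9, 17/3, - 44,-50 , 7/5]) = [- 79, - 52.73,-50, - 46, -44, - 39, - 35, - 21,-64/13,  2/9, 7/5,17/3, 12.49, 15 , 15, 20,  22, 27,47] 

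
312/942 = 52/157 = 0.33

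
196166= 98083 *2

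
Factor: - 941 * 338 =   -  2^1*13^2 * 941^1 = - 318058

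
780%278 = 224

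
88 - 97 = -9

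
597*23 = 13731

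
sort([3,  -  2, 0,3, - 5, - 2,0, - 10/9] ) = [ - 5, - 2,  -  2, - 10/9, 0, 0 , 3, 3]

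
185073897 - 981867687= - 796793790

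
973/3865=973/3865 =0.25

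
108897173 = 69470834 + 39426339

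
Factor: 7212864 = 2^6*3^1*37567^1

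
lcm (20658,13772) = 41316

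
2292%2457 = 2292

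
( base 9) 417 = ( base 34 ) A0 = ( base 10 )340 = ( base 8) 524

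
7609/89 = 7609/89= 85.49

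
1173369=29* 40461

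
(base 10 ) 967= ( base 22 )1ll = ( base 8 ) 1707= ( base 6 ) 4251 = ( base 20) 287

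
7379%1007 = 330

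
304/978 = 152/489 = 0.31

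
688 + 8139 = 8827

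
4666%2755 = 1911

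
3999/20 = 3999/20 = 199.95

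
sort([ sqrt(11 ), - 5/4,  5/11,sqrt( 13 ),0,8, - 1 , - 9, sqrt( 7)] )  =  [ - 9,- 5/4, - 1 , 0,5/11,sqrt( 7),sqrt( 11), sqrt( 13 ), 8]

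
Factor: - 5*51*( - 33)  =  8415 = 3^2*5^1 * 11^1*17^1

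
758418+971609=1730027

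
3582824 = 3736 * 959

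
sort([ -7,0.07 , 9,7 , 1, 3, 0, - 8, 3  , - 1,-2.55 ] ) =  [ - 8, - 7 , - 2.55, - 1, 0,0.07, 1,3,3, 7,9 ] 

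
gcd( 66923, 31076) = 1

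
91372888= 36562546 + 54810342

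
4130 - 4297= - 167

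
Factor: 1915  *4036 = 2^2*5^1*383^1*1009^1  =  7728940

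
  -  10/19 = - 1 + 9/19 = -0.53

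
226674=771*294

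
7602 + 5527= 13129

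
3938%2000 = 1938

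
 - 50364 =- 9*5596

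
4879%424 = 215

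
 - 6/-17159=6/17159 = 0.00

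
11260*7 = 78820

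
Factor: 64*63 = 2^6*3^2 * 7^1 = 4032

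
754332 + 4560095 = 5314427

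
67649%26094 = 15461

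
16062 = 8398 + 7664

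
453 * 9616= 4356048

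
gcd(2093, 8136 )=1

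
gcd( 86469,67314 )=3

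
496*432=214272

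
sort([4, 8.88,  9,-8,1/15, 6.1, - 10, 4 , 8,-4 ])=[ - 10, - 8, - 4,  1/15 , 4, 4, 6.1 , 8 , 8.88, 9 ]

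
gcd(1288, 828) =92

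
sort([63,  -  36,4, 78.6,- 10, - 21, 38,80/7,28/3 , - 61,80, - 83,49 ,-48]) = [ - 83,- 61, - 48 ,-36, - 21,  -  10,4,28/3,80/7, 38,  49,  63,78.6,80]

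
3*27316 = 81948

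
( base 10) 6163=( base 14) 2363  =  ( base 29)79F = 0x1813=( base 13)2a61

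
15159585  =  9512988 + 5646597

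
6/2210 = 3/1105 = 0.00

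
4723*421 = 1988383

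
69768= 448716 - 378948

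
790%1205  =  790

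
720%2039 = 720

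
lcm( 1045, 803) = 76285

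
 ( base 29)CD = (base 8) 551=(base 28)cp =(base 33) av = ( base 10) 361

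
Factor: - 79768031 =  - 7^2*1627919^1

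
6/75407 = 6/75407=0.00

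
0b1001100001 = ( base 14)317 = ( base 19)1d1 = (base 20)1A9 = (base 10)609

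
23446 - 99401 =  - 75955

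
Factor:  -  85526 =- 2^1*7^1*41^1*149^1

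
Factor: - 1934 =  - 2^1 * 967^1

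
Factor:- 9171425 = -5^2*71^1*5167^1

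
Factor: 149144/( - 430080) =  - 2^( - 9) * 3^( - 1)*5^( - 1)* 7^( - 1 ) * 103^1*181^1= - 18643/53760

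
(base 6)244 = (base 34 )2W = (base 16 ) 64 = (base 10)100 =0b1100100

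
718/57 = 718/57=12.60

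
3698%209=145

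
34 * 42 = 1428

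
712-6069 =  - 5357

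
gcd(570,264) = 6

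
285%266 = 19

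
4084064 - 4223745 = -139681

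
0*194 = 0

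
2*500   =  1000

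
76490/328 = 38245/164 = 233.20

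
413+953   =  1366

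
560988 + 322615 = 883603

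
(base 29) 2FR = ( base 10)2144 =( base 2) 100001100000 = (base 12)12A8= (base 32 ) 230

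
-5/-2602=5/2602 = 0.00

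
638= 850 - 212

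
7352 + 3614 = 10966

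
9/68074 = 9/68074 = 0.00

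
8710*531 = 4625010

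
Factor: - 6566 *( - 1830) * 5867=70496581260= 2^2 * 3^1*5^1* 7^2 *61^1*67^1*5867^1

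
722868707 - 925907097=-203038390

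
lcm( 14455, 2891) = 14455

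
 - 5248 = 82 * ( - 64)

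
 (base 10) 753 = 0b1011110001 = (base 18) 25f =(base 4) 23301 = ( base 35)li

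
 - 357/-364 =51/52 = 0.98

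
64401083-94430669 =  -30029586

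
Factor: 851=23^1*37^1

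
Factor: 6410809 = 19^1 * 337411^1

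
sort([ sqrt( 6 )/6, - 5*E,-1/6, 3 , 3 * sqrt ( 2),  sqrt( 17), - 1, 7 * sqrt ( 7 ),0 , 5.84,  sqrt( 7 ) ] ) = [ -5*E, - 1, - 1/6, 0,  sqrt( 6)/6 , sqrt( 7),  3, sqrt(17 ),3 * sqrt( 2 )  ,  5.84, 7*sqrt(7 ) ]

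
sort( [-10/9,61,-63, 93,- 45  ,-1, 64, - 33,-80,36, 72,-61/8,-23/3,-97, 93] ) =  [-97, - 80, - 63,-45, -33,  -  23/3, - 61/8,  -  10/9, -1,36,61, 64, 72,93, 93] 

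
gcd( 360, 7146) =18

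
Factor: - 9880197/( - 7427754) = 2^( - 1 )*3^( - 2) * 67^( - 1 ) *2053^( - 1)*3293399^1 = 3293399/2475918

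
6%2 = 0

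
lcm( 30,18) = 90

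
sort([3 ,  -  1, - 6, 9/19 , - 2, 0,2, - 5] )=[ - 6, - 5,-2, - 1, 0,9/19,2, 3]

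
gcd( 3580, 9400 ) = 20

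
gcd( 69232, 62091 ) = 1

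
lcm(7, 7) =7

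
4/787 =4/787=0.01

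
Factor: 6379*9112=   58125448 = 2^3*17^1*67^1*6379^1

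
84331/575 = 146+381/575 = 146.66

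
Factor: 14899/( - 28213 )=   -  47/89 = -  47^1*89^( -1) 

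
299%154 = 145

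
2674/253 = 10 + 144/253 = 10.57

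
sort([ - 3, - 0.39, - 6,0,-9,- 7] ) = [-9, -7 ,-6 ,  -  3, - 0.39, 0 ] 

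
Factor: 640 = 2^7*5^1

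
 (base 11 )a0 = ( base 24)4E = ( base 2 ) 1101110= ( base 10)110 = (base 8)156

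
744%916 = 744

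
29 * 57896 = 1678984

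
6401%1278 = 11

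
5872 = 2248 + 3624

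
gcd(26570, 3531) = 1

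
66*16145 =1065570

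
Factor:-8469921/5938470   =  -2^(- 1)*3^( -1)*5^( - 1)*239^1*11813^1*65983^ ( - 1) = -2823307/1979490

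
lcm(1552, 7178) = 57424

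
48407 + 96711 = 145118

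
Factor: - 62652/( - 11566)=31326/5783  =  2^1*3^1*23^1*227^1*5783^(-1 )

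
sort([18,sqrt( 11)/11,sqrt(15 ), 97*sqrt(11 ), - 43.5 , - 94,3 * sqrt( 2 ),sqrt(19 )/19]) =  [ - 94, - 43.5, sqrt(19) /19, sqrt(11 )/11,  sqrt( 15) , 3 * sqrt(2 ), 18, 97*sqrt ( 11)]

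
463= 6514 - 6051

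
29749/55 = 29749/55 =540.89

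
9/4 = 2+1/4 = 2.25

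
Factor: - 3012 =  - 2^2  *  3^1*251^1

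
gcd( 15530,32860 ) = 10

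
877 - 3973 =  - 3096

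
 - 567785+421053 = -146732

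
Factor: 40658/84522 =20329/42261  =  3^( - 1)*29^1* 701^1*14087^( - 1 )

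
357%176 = 5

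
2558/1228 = 1279/614 = 2.08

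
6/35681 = 6/35681 = 0.00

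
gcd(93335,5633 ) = 1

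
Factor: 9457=7^2 * 193^1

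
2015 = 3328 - 1313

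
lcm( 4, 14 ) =28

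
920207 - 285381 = 634826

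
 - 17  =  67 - 84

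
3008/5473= 3008/5473   =  0.55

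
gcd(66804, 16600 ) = 4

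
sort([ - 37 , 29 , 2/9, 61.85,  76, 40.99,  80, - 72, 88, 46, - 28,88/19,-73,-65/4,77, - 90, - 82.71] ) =[  -  90 , - 82.71, - 73, - 72, - 37, - 28,-65/4, 2/9, 88/19, 29,40.99, 46,61.85,76,  77, 80 , 88]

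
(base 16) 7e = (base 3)11200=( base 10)126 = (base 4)1332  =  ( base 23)5B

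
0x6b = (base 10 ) 107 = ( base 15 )72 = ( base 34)35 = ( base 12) 8B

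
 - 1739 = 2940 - 4679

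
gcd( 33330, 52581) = 3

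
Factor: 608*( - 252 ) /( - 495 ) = 2^7*5^(-1)*7^1*11^(-1 )*19^1 = 17024/55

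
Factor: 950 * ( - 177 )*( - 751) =2^1*3^1*5^2 *19^1*59^1*751^1=126280650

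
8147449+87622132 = 95769581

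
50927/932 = 54 + 599/932 = 54.64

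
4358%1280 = 518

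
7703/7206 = 1 + 497/7206=1.07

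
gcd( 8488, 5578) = 2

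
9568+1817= 11385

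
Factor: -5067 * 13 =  - 65871 = -3^2*13^1*563^1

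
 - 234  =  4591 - 4825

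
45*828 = 37260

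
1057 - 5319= - 4262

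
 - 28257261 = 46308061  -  74565322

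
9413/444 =9413/444 = 21.20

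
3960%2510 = 1450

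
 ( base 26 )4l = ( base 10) 125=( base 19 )6B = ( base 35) 3k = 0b1111101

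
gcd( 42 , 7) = 7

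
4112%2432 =1680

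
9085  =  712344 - 703259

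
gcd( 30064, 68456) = 8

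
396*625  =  247500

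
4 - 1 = 3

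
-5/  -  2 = 2 + 1/2=2.50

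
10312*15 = 154680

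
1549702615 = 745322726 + 804379889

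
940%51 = 22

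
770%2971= 770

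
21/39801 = 7/13267 = 0.00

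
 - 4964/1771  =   -3 + 349/1771 = -  2.80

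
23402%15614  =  7788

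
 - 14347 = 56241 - 70588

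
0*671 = 0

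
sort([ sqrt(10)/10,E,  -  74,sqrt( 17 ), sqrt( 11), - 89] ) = [-89, - 74, sqrt( 10)/10 , E, sqrt( 11), sqrt(17) ] 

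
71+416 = 487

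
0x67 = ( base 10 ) 103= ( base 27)3m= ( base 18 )5D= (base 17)61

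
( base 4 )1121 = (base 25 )3E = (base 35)2j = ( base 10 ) 89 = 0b1011001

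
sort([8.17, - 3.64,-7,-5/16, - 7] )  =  [ - 7, - 7, - 3.64, -5/16, 8.17 ]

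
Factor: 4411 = 11^1 * 401^1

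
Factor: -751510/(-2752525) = 150302/550505 = 2^1*5^( - 1) * 23^( - 1 ) * 223^1*337^1 * 4787^( -1)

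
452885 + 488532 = 941417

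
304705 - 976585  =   - 671880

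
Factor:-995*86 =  - 85570 = - 2^1*5^1 * 43^1 * 199^1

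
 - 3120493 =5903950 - 9024443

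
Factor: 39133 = 39133^1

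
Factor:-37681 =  - 7^2*769^1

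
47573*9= 428157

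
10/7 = 10/7 = 1.43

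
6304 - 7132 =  - 828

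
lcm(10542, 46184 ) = 969864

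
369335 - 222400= 146935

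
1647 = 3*549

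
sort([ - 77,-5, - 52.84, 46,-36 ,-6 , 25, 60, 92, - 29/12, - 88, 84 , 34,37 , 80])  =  [-88, - 77  ,- 52.84, - 36, - 6, - 5, - 29/12, 25,34 , 37, 46, 60, 80,84, 92]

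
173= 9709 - 9536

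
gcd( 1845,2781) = 9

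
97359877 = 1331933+96027944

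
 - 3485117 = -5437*641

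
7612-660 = 6952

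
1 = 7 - 6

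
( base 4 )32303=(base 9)1262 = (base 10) 947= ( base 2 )1110110011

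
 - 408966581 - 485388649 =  - 894355230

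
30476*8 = 243808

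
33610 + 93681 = 127291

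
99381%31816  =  3933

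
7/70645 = 7/70645 = 0.00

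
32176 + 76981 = 109157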